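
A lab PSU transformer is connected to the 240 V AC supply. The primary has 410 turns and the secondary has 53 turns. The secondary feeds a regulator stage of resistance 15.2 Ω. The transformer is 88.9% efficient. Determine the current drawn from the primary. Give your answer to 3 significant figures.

I_p ≈ 0.297 A

V_s = 240 × 53/410 = 31.024 V.
I_s = V_s/R = 31.024/15.2 = 2.0411 A.
P_out = V_s I_s = 31.024 × 2.0411 = 63.323 W.
P_in = P_out/η = 63.323/0.889 = 71.230 W.
I_p = P_in/V_p = 71.230/240 = 0.297 A.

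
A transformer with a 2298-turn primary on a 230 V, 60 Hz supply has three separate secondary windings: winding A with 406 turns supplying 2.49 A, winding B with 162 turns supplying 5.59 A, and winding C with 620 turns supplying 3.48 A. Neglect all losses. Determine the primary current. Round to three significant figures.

V_A = 230 × 406/2298 = 40.635 V; V_B = 230 × 162/2298 = 16.214 V; V_C = 230 × 620/2298 = 62.054 V.
P_out = V_A I_A + V_B I_B + V_C I_C = 40.635×2.49 + 16.214×5.59 + 62.054×3.48 = 101.18 + 90.637 + 215.95 = 407.77 W.
Ideal ⇒ P_in = P_out, so I_p = P_out/V_p = 407.77/230 = 1.77 A.

I_p ≈ 1.77 A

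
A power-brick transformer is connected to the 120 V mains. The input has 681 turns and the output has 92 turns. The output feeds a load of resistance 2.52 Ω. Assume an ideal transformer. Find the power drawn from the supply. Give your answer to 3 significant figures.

P ≈ 104 W

V_out = V_in × N_out/N_in = 120 × 92/681 = 16.211 V.
I_out = V_out/R = 16.211/2.52 = 6.4331 A.
I_in = I_out × N_out/N_in = 6.4331 × 92/681 = 0.86908 A.
P = V_in I_in = 120 × 0.86908 = 104 W.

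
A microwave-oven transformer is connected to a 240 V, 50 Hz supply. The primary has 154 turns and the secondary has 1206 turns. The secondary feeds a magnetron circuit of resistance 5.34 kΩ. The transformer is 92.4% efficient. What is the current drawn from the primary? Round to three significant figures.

I_p ≈ 2.98 A

V_s = 240 × 1206/154 = 1879.5 V.
I_s = V_s/R = 1879.5/5340 = 0.35196 A.
P_out = V_s I_s = 1879.5 × 0.35196 = 661.51 W.
P_in = P_out/η = 661.51/0.924 = 715.92 W.
I_p = P_in/V_p = 715.92/240 = 2.98 A.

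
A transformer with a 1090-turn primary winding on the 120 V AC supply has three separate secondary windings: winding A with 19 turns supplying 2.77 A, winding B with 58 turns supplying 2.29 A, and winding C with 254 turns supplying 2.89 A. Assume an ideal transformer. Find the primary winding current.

I_p ≈ 0.844 A

V_A = 120 × 19/1090 = 2.0917 V; V_B = 120 × 58/1090 = 6.3853 V; V_C = 120 × 254/1090 = 27.963 V.
P_out = V_A I_A + V_B I_B + V_C I_C = 2.0917×2.77 + 6.3853×2.29 + 27.963×2.89 = 5.7941 + 14.622 + 80.814 = 101.23 W.
Ideal ⇒ P_in = P_out, so I_p = P_out/V_p = 101.23/120 = 0.844 A.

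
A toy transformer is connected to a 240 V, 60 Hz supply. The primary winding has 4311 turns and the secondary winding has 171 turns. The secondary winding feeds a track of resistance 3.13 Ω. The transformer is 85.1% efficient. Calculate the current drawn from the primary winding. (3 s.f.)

V_s = 240 × 171/4311 = 9.5198 V.
I_s = V_s/R = 9.5198/3.13 = 3.0415 A.
P_out = V_s I_s = 9.5198 × 3.0415 = 28.954 W.
P_in = P_out/η = 28.954/0.851 = 34.024 W.
I_p = P_in/V_p = 34.024/240 = 0.142 A.

I_p ≈ 0.142 A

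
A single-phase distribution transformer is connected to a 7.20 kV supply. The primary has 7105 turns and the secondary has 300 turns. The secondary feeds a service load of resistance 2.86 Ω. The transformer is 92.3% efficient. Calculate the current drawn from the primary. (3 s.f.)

I_p ≈ 4.86 A

V_s = 7200 × 300/7105 = 304.01 V.
I_s = V_s/R = 304.01/2.86 = 106.30 A.
P_out = V_s I_s = 304.01 × 106.30 = 32316 W.
P_in = P_out/η = 32316/0.923 = 35012 W.
I_p = P_in/V_p = 35012/7200 = 4.86 A.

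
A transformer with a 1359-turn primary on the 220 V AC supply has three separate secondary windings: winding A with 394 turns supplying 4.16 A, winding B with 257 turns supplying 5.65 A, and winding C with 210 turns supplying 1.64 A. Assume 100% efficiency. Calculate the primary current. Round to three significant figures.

I_p ≈ 2.53 A

V_A = 220 × 394/1359 = 63.782 V; V_B = 220 × 257/1359 = 41.604 V; V_C = 220 × 210/1359 = 33.996 V.
P_out = V_A I_A + V_B I_B + V_C I_C = 63.782×4.16 + 41.604×5.65 + 33.996×1.64 = 265.33 + 235.06 + 55.753 = 556.15 W.
Ideal ⇒ P_in = P_out, so I_p = P_out/V_p = 556.15/220 = 2.53 A.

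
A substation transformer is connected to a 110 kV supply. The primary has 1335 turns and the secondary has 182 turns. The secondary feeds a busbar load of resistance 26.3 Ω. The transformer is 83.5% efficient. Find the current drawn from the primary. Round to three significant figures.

V_s = 110000 × 182/1335 = 14996 V.
I_s = V_s/R = 14996/26.3 = 570.20 A.
P_out = V_s I_s = 14996 × 570.20 = 8.5509×10^6 W.
P_in = P_out/η = 8.5509×10^6/0.835 = 1.0241×10^7 W.
I_p = P_in/V_p = 1.0241×10^7/110000 = 93.1 A.

I_p ≈ 93.1 A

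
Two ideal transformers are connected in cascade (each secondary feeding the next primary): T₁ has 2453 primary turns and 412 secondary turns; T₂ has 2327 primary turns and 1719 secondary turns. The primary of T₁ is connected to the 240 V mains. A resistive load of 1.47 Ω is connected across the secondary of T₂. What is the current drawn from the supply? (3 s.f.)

I_supply ≈ 2.51 A

Secondary of T₁: V = 240.00 × 412/2453 = 40.310 V.
Secondary of T₂: V = 40.310 × 1719/2327 = 29.778 V.
I_load = 29.778/1.47 = 20.257 A, so P_out = 29.778 × 20.257 = 603.20 W.
All ideal ⇒ P_in = P_out, so I_supply = 603.20/240 = 2.51 A.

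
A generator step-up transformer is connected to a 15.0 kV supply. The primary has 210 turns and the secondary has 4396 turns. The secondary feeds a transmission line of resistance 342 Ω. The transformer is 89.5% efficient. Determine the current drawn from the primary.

V_s = 15000 × 4396/210 = 314000 V.
I_s = V_s/R = 314000/342 = 918.13 A.
P_out = V_s I_s = 314000 × 918.13 = 2.8829×10^8 W.
P_in = P_out/η = 2.8829×10^8/0.895 = 3.2211×10^8 W.
I_p = P_in/V_p = 3.2211×10^8/15000 = 21500 A.

I_p ≈ 21500 A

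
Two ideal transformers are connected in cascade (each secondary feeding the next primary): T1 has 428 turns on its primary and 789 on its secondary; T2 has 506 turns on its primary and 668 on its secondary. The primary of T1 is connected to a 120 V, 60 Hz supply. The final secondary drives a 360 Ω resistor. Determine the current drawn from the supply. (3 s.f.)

Secondary of T1: V = 120.00 × 789/428 = 221.21 V.
Secondary of T2: V = 221.21 × 668/506 = 292.04 V.
I_load = 292.04/360 = 0.81122 A, so P_out = 292.04 × 0.81122 = 236.91 W.
All ideal ⇒ P_in = P_out, so I_supply = 236.91/120 = 1.97 A.

I_supply ≈ 1.97 A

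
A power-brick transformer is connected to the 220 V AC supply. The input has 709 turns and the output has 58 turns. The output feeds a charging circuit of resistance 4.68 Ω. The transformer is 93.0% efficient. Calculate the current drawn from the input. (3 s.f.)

V_out = 220 × 58/709 = 17.997 V.
I_out = V_out/R = 17.997/4.68 = 3.8456 A.
P_out = V_out I_out = 17.997 × 3.8456 = 69.209 W.
P_in = P_out/η = 69.209/0.930 = 74.418 W.
I_in = P_in/V_in = 74.418/220 = 0.338 A.

I_in ≈ 0.338 A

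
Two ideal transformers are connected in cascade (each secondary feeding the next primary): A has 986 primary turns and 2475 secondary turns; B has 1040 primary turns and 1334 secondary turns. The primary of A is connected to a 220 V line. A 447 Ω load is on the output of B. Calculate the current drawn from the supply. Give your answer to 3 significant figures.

After A: V = 220.00 × 2475/986 = 552.23 V.
After B: V = 552.23 × 1334/1040 = 708.34 V.
I_load = 708.34/447 = 1.5847 A, so P_out = 708.34 × 1.5847 = 1122.5 W.
All ideal ⇒ P_in = P_out, so I_supply = 1122.5/220 = 5.10 A.

I_supply ≈ 5.10 A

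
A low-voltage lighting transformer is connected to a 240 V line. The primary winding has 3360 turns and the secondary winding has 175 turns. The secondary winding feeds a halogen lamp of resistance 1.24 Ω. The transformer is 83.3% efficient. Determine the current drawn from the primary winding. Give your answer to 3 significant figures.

V_s = 240 × 175/3360 = 12.500 V.
I_s = V_s/R = 12.500/1.24 = 10.081 A.
P_out = V_s I_s = 12.500 × 10.081 = 126.01 W.
P_in = P_out/η = 126.01/0.833 = 151.27 W.
I_p = P_in/V_p = 151.27/240 = 0.630 A.

I_p ≈ 0.630 A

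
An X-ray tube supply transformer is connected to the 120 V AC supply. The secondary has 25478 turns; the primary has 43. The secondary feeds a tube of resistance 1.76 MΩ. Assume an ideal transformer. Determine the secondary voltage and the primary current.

V_s = V_p × N_s/N_p = 120 × 25478/43 = 71101 V.
I_s = V_s/R = 71101/(1.76×10^6) = 0.040399 A.
I_p = I_s × N_s/N_p = 0.040399 × 25478/43 = 23.9 A.

V_s ≈ 71100 V, I_p ≈ 23.9 A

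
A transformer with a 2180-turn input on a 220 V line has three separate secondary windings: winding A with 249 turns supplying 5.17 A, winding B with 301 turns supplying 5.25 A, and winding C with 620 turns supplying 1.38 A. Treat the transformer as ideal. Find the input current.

V_A = 220 × 249/2180 = 25.128 V; V_B = 220 × 301/2180 = 30.376 V; V_C = 220 × 620/2180 = 62.569 V.
P_out = V_A I_A + V_B I_B + V_C I_C = 25.128×5.17 + 30.376×5.25 + 62.569×1.38 = 129.91 + 159.47 + 86.345 = 375.73 W.
Ideal ⇒ P_in = P_out, so I_in = P_out/V_in = 375.73/220 = 1.71 A.

I_in ≈ 1.71 A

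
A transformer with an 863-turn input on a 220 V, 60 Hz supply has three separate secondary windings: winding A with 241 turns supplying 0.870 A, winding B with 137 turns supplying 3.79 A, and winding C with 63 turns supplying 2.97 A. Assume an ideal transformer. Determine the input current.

V_A = 220 × 241/863 = 61.437 V; V_B = 220 × 137/863 = 34.925 V; V_C = 220 × 63/863 = 16.060 V.
P_out = V_A I_A + V_B I_B + V_C I_C = 61.437×0.870 + 34.925×3.79 + 16.060×2.97 = 53.450 + 132.36 + 47.699 = 233.51 W.
Ideal ⇒ P_in = P_out, so I_in = P_out/V_in = 233.51/220 = 1.06 A.

I_in ≈ 1.06 A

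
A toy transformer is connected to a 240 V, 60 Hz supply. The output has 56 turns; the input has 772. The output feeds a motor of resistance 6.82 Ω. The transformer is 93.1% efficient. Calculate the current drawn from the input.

I_in ≈ 0.199 A

V_out = 240 × 56/772 = 17.409 V.
I_out = V_out/R = 17.409/6.82 = 2.5527 A.
P_out = V_out I_out = 17.409 × 2.5527 = 44.441 W.
P_in = P_out/η = 44.441/0.931 = 47.734 W.
I_in = P_in/V_in = 47.734/240 = 0.199 A.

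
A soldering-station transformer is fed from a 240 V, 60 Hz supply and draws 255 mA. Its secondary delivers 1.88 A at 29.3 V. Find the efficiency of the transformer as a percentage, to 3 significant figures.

η ≈ 90.0%

P_in = 240 × 0.255 = 61.2000 W.
P_out = 29.3 × 1.88 = 55.0840 W.
η = P_out/P_in = 55.0840/61.2000 = 0.900.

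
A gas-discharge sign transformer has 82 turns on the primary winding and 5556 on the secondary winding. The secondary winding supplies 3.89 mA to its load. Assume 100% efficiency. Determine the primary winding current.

For an ideal transformer I_p/I_s = N_s/N_p, so I_p = 0.00389 × 5556/82 = 0.264 A.

I_p ≈ 0.264 A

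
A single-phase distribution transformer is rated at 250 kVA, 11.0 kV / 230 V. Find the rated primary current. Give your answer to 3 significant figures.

I_p ≈ 22.7 A

I_p = S/V_p = 250000/11000 = 22.7 A.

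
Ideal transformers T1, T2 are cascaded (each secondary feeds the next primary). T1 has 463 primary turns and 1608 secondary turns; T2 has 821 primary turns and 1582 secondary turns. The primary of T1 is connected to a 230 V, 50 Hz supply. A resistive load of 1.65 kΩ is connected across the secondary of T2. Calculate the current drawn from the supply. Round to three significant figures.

After T1: V = 230.00 × 1608/463 = 798.79 V.
After T2: V = 798.79 × 1582/821 = 1539.2 V.
I_load = 1539.2/1650 = 0.93285 A, so P_out = 1539.2 × 0.93285 = 1435.8 W.
All ideal ⇒ P_in = P_out, so I_supply = 1435.8/230 = 6.24 A.

I_supply ≈ 6.24 A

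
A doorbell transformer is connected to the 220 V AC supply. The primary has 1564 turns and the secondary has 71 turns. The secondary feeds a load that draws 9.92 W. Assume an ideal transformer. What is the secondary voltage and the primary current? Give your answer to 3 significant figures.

V_s ≈ 9.99 V, I_p ≈ 0.0451 A

V_s = V_p × N_s/N_p = 220 × 71/1564 = 9.9872 V.
I_s = P/V_s = 9.92/9.9872 = 0.99327 A.
I_p = I_s × N_s/N_p = 0.99327 × 71/1564 = 0.0451 A.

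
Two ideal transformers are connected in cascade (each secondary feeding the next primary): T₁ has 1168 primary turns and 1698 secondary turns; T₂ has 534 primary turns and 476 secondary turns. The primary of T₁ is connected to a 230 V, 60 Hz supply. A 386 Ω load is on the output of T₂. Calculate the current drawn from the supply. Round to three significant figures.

I_supply ≈ 1.00 A

Secondary of T₁: V = 230.00 × 1698/1168 = 334.37 V.
Secondary of T₂: V = 334.37 × 476/534 = 298.05 V.
I_load = 298.05/386 = 0.77215 A, so P_out = 298.05 × 0.77215 = 230.14 W.
All ideal ⇒ P_in = P_out, so I_supply = 230.14/230 = 1.00 A.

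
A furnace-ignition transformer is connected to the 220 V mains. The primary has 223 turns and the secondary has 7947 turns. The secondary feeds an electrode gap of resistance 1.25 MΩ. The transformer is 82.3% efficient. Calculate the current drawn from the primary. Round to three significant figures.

I_p ≈ 0.272 A

V_s = 220 × 7947/223 = 7840.1 V.
I_s = V_s/R = 7840.1/(1.25×10^6) = 0.0062721 A.
P_out = V_s I_s = 7840.1 × 0.0062721 = 49.174 W.
P_in = P_out/η = 49.174/0.823 = 59.749 W.
I_p = P_in/V_p = 59.749/220 = 0.272 A.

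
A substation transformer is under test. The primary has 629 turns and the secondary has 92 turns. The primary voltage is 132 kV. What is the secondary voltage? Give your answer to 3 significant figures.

V_s/V_p = N_s/N_p, so V_s = 132000 × 92/629 = 19300 V.

V_s ≈ 19300 V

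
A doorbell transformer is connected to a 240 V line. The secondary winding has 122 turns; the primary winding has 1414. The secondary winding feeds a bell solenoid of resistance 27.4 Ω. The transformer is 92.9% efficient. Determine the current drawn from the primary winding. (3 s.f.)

V_s = 240 × 122/1414 = 20.707 V.
I_s = V_s/R = 20.707/27.4 = 0.75574 A.
P_out = V_s I_s = 20.707 × 0.75574 = 15.649 W.
P_in = P_out/η = 15.649/0.929 = 16.845 W.
I_p = P_in/V_p = 16.845/240 = 0.0702 A.

I_p ≈ 0.0702 A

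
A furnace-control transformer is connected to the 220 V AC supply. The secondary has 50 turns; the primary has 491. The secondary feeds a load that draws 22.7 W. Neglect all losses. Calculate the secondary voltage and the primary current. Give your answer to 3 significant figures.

V_s = V_p × N_s/N_p = 220 × 50/491 = 22.403 V.
I_s = P/V_s = 22.7/22.403 = 1.0132 A.
I_p = I_s × N_s/N_p = 1.0132 × 50/491 = 0.103 A.

V_s ≈ 22.4 V, I_p ≈ 0.103 A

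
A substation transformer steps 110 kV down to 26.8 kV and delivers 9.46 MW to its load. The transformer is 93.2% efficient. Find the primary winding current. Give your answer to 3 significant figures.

P_in = P_out/η = 9.46×10^6/0.932 = 1.0150×10^7 W.
I_p = P_in/V_p = 1.0150×10^7/110000 = 92.3 A.

I_p ≈ 92.3 A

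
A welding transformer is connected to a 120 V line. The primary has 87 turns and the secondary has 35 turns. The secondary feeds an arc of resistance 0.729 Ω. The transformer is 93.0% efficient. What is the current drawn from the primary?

V_s = 120 × 35/87 = 48.276 V.
I_s = V_s/R = 48.276/0.729 = 66.222 A.
P_out = V_s I_s = 48.276 × 66.222 = 3196.9 W.
P_in = P_out/η = 3196.9/0.930 = 3437.6 W.
I_p = P_in/V_p = 3437.6/120 = 28.6 A.

I_p ≈ 28.6 A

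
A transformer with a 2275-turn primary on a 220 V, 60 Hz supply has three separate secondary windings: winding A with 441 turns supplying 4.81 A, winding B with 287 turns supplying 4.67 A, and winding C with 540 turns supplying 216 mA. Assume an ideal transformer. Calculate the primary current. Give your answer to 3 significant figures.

I_p ≈ 1.57 A

V_A = 220 × 441/2275 = 42.646 V; V_B = 220 × 287/2275 = 27.754 V; V_C = 220 × 540/2275 = 52.220 V.
P_out = V_A I_A + V_B I_B + V_C I_C = 42.646×4.81 + 27.754×4.67 + 52.220×0.216 = 205.13 + 129.61 + 11.279 = 346.02 W.
Ideal ⇒ P_in = P_out, so I_p = P_out/V_p = 346.02/220 = 1.57 A.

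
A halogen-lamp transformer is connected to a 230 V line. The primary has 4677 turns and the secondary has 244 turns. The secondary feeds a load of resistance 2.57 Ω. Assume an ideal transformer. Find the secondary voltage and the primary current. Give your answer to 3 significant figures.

V_s = V_p × N_s/N_p = 230 × 244/4677 = 11.999 V.
I_s = V_s/R = 11.999/2.57 = 4.6689 A.
I_p = I_s × N_s/N_p = 4.6689 × 244/4677 = 0.244 A.

V_s ≈ 12.0 V, I_p ≈ 0.244 A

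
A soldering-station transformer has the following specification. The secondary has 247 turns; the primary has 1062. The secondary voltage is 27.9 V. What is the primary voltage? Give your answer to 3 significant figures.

V_p/V_s = N_p/N_s, so V_p = 27.9 × 1062/247 = 120 V.

V_p ≈ 120 V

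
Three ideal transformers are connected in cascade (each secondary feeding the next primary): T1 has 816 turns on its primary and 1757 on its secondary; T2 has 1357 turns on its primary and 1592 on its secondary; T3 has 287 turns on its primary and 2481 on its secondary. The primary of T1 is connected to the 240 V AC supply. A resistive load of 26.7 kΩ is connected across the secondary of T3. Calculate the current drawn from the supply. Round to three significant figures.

Secondary of T1: V = 240.00 × 1757/816 = 516.76 V.
Secondary of T2: V = 516.76 × 1592/1357 = 606.26 V.
Secondary of T3: V = 606.26 × 2481/287 = 5240.8 V.
I_load = 5240.8/26700 = 0.19629 A, so P_out = 5240.8 × 0.19629 = 1028.7 W.
All ideal ⇒ P_in = P_out, so I_supply = 1028.7/240 = 4.29 A.

I_supply ≈ 4.29 A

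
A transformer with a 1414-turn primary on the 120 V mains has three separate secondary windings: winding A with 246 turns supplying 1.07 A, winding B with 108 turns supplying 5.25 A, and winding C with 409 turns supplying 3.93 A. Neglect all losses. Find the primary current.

V_A = 120 × 246/1414 = 20.877 V; V_B = 120 × 108/1414 = 9.1655 V; V_C = 120 × 409/1414 = 34.710 V.
P_out = V_A I_A + V_B I_B + V_C I_C = 20.877×1.07 + 9.1655×5.25 + 34.710×3.93 = 22.338 + 48.119 + 136.41 = 206.87 W.
Ideal ⇒ P_in = P_out, so I_p = P_out/V_p = 206.87/120 = 1.72 A.

I_p ≈ 1.72 A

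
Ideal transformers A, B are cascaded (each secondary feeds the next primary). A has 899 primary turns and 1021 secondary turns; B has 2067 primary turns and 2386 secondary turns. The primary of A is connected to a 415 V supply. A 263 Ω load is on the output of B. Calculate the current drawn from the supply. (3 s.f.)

Secondary of A: V = 415.00 × 1021/899 = 471.32 V.
Secondary of B: V = 471.32 × 2386/2067 = 544.06 V.
I_load = 544.06/263 = 2.0687 A, so P_out = 544.06 × 2.0687 = 1125.5 W.
All ideal ⇒ P_in = P_out, so I_supply = 1125.5/415 = 2.71 A.

I_supply ≈ 2.71 A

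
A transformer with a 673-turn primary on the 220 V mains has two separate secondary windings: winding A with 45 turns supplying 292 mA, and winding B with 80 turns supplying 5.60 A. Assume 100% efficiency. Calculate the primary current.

V_A = 220 × 45/673 = 14.710 V; V_B = 220 × 80/673 = 26.152 V.
P_out = V_A I_A + V_B I_B = 14.710×0.292 + 26.152×5.60 = 4.2954 + 146.45 = 150.74 W.
Ideal ⇒ P_in = P_out, so I_p = P_out/V_p = 150.74/220 = 0.685 A.

I_p ≈ 0.685 A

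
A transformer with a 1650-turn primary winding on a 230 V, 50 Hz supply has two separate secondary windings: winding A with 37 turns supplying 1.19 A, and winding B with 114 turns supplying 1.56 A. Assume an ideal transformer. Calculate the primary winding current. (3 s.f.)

V_A = 230 × 37/1650 = 5.1576 V; V_B = 230 × 114/1650 = 15.891 V.
P_out = V_A I_A + V_B I_B = 5.1576×1.19 + 15.891×1.56 = 6.1375 + 24.790 = 30.927 W.
Ideal ⇒ P_in = P_out, so I_p = P_out/V_p = 30.927/230 = 0.134 A.

I_p ≈ 0.134 A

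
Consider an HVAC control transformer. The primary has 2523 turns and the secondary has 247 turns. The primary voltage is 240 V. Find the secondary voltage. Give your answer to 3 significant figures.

V_s ≈ 23.5 V

V_s/V_p = N_s/N_p, so V_s = 240 × 247/2523 = 23.5 V.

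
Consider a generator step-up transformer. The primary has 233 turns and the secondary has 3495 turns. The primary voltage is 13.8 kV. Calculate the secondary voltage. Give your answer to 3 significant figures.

V_s ≈ 207000 V

V_s/V_p = N_s/N_p, so V_s = 13800 × 3495/233 = 207000 V.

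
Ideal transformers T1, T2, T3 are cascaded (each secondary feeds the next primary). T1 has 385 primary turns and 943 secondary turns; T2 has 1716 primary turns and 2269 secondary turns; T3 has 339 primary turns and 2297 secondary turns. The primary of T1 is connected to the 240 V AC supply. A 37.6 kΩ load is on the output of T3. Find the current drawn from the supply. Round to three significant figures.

After T1: V = 240.00 × 943/385 = 587.84 V.
After T2: V = 587.84 × 2269/1716 = 777.28 V.
After T3: V = 777.28 × 2297/339 = 5266.7 V.
I_load = 5266.7/37600 = 0.14007 A, so P_out = 5266.7 × 0.14007 = 737.72 W.
All ideal ⇒ P_in = P_out, so I_supply = 737.72/240 = 3.07 A.

I_supply ≈ 3.07 A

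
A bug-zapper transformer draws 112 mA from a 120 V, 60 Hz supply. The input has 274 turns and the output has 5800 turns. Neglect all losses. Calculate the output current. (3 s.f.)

I_out/I_in = N_in/N_out, so I_out = 0.112 × 274/5800 = 0.00529 A.

I_out ≈ 0.00529 A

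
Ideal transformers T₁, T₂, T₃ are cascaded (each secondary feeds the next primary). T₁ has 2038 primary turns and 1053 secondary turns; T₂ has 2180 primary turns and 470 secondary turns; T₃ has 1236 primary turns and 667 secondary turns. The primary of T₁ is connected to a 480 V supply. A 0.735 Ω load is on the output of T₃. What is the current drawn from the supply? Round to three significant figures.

I_supply ≈ 2.36 A

Secondary of T₁: V = 480.00 × 1053/2038 = 248.01 V.
Secondary of T₂: V = 248.01 × 470/2180 = 53.470 V.
Secondary of T₃: V = 53.470 × 667/1236 = 28.855 V.
I_load = 28.855/0.735 = 39.258 A, so P_out = 28.855 × 39.258 = 1132.8 W.
All ideal ⇒ P_in = P_out, so I_supply = 1132.8/480 = 2.36 A.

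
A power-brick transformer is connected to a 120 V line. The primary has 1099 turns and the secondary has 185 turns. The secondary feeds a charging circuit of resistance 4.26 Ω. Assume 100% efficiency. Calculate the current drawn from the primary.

V_s = V_p × N_s/N_p = 120 × 185/1099 = 20.200 V.
I_s = V_s/R = 20.200/4.26 = 4.7418 A.
For an ideal transformer I_p N_p = I_s N_s, so I_p = 4.7418 × 185/1099 = 0.798 A.

I_p ≈ 0.798 A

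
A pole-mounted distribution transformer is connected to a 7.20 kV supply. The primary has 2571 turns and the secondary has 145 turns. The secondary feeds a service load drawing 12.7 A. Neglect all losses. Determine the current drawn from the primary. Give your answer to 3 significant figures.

For an ideal transformer I_p N_p = I_s N_s, so I_p = 12.7 × 145/2571 = 0.716 A.

I_p ≈ 0.716 A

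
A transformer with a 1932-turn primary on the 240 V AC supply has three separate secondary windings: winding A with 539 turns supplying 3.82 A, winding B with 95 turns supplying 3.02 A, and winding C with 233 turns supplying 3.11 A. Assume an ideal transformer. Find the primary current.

I_p ≈ 1.59 A

V_A = 240 × 539/1932 = 66.957 V; V_B = 240 × 95/1932 = 11.801 V; V_C = 240 × 233/1932 = 28.944 V.
P_out = V_A I_A + V_B I_B + V_C I_C = 66.957×3.82 + 11.801×3.02 + 28.944×3.11 = 255.77 + 35.640 + 90.016 = 381.43 W.
Ideal ⇒ P_in = P_out, so I_p = P_out/V_p = 381.43/240 = 1.59 A.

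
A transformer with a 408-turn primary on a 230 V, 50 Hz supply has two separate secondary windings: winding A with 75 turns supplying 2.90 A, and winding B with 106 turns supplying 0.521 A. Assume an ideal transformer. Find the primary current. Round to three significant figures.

I_p ≈ 0.668 A

V_A = 230 × 75/408 = 42.279 V; V_B = 230 × 106/408 = 59.755 V.
P_out = V_A I_A + V_B I_B = 42.279×2.90 + 59.755×0.521 = 122.61 + 31.132 = 153.74 W.
Ideal ⇒ P_in = P_out, so I_p = P_out/V_p = 153.74/230 = 0.668 A.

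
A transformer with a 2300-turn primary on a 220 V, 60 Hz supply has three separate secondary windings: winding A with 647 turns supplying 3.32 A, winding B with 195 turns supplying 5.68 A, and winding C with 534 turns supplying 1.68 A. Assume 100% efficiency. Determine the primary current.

I_p ≈ 1.81 A

V_A = 220 × 647/2300 = 61.887 V; V_B = 220 × 195/2300 = 18.652 V; V_C = 220 × 534/2300 = 51.078 V.
P_out = V_A I_A + V_B I_B + V_C I_C = 61.887×3.32 + 18.652×5.68 + 51.078×1.68 = 205.46 + 105.94 + 85.811 = 397.22 W.
Ideal ⇒ P_in = P_out, so I_p = P_out/V_p = 397.22/220 = 1.81 A.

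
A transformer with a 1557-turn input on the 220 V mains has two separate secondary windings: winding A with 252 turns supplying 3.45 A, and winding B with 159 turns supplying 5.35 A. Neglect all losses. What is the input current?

V_A = 220 × 252/1557 = 35.607 V; V_B = 220 × 159/1557 = 22.466 V.
P_out = V_A I_A + V_B I_B = 35.607×3.45 + 22.466×5.35 = 122.84 + 120.19 = 243.04 W.
Ideal ⇒ P_in = P_out, so I_in = P_out/V_in = 243.04/220 = 1.10 A.

I_in ≈ 1.10 A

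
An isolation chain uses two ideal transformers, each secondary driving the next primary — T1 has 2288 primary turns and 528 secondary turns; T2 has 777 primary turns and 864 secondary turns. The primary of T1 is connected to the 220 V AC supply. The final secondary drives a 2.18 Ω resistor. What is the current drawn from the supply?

After T1: V = 220.00 × 528/2288 = 50.769 V.
After T2: V = 50.769 × 864/777 = 56.454 V.
I_load = 56.454/2.18 = 25.896 A, so P_out = 56.454 × 25.896 = 1461.9 W.
All ideal ⇒ P_in = P_out, so I_supply = 1461.9/220 = 6.65 A.

I_supply ≈ 6.65 A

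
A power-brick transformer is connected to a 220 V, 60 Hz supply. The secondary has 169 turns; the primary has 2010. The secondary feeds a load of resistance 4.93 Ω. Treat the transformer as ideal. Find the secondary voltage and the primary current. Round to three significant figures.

V_s ≈ 18.5 V, I_p ≈ 0.315 A

V_s = V_p × N_s/N_p = 220 × 169/2010 = 18.498 V.
I_s = V_s/R = 18.498/4.93 = 3.7520 A.
I_p = I_s × N_s/N_p = 3.7520 × 169/2010 = 0.315 A.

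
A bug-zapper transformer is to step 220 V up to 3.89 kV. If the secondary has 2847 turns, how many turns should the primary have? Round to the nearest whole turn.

N_p/N_s = V_p/V_s, so N_p = 2847 × 220/3890 = 161.0 ≈ 161 turns.

N_p = 161 turns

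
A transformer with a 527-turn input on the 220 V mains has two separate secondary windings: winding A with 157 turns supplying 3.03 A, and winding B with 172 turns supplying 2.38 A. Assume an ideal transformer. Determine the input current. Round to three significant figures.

I_in ≈ 1.68 A

V_A = 220 × 157/527 = 65.541 V; V_B = 220 × 172/527 = 71.803 V.
P_out = V_A I_A + V_B I_B = 65.541×3.03 + 71.803×2.38 = 198.59 + 170.89 = 369.48 W.
Ideal ⇒ P_in = P_out, so I_in = P_out/V_in = 369.48/220 = 1.68 A.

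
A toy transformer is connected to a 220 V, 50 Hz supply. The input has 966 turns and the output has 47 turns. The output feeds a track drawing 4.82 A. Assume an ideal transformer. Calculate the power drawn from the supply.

I_in = I_out × N_out/N_in = 4.82 × 47/966 = 0.23451 A.
P = V_in I_in = 220 × 0.23451 = 51.6 W.

P ≈ 51.6 W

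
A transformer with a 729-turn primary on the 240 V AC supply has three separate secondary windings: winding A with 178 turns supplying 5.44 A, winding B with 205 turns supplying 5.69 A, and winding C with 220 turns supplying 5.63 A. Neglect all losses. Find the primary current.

V_A = 240 × 178/729 = 58.601 V; V_B = 240 × 205/729 = 67.490 V; V_C = 240 × 220/729 = 72.428 V.
P_out = V_A I_A + V_B I_B + V_C I_C = 58.601×5.44 + 67.490×5.69 + 72.428×5.63 = 318.79 + 384.02 + 407.77 = 1110.6 W.
Ideal ⇒ P_in = P_out, so I_p = P_out/V_p = 1110.6/240 = 4.63 A.

I_p ≈ 4.63 A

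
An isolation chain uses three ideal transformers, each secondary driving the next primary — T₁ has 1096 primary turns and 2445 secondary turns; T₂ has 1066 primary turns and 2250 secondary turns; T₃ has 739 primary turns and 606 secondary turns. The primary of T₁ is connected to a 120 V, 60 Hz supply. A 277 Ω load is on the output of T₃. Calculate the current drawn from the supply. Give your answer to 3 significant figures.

I_supply ≈ 6.46 A

Secondary of T₁: V = 120.00 × 2445/1096 = 267.70 V.
Secondary of T₂: V = 267.70 × 2250/1066 = 565.03 V.
Secondary of T₃: V = 565.03 × 606/739 = 463.34 V.
I_load = 463.34/277 = 1.6727 A, so P_out = 463.34 × 1.6727 = 775.04 W.
All ideal ⇒ P_in = P_out, so I_supply = 775.04/120 = 6.46 A.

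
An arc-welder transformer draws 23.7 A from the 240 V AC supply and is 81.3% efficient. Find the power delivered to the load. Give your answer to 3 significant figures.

P_in = V_p I_p = 240 × 23.7 = 5688.0 W.
P_out = η P_in = 0.813 × 5688.0 = 4620 W.

P_out ≈ 4620 W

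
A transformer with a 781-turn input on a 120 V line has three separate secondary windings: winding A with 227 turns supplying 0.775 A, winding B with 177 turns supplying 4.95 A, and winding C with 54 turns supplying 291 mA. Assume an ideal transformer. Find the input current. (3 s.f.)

I_in ≈ 1.37 A

V_A = 120 × 227/781 = 34.878 V; V_B = 120 × 177/781 = 27.196 V; V_C = 120 × 54/781 = 8.2971 V.
P_out = V_A I_A + V_B I_B + V_C I_C = 34.878×0.775 + 27.196×4.95 + 8.2971×0.291 = 27.031 + 134.62 + 2.4144 = 164.06 W.
Ideal ⇒ P_in = P_out, so I_in = P_out/V_in = 164.06/120 = 1.37 A.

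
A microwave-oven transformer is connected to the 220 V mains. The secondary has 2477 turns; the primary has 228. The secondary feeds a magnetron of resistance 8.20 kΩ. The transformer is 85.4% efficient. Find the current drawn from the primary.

I_p ≈ 3.71 A

V_s = 220 × 2477/228 = 2390.1 V.
I_s = V_s/R = 2390.1/8200 = 0.29147 A.
P_out = V_s I_s = 2390.1 × 0.29147 = 696.65 W.
P_in = P_out/η = 696.65/0.854 = 815.75 W.
I_p = P_in/V_p = 815.75/220 = 3.71 A.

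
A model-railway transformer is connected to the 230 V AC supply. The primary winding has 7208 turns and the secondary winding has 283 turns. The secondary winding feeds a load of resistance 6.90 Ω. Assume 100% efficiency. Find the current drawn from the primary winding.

V_s = V_p × N_s/N_p = 230 × 283/7208 = 9.0302 V.
I_s = V_s/R = 9.0302/6.90 = 1.3087 A.
For an ideal transformer I_p N_p = I_s N_s, so I_p = 1.3087 × 283/7208 = 0.0514 A.

I_p ≈ 0.0514 A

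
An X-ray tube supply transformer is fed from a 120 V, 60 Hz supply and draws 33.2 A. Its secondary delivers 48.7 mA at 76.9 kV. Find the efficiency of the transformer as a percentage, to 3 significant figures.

P_in = 120 × 33.2 = 3984.00 W.
P_out = 76900 × 0.0487 = 3745.03 W.
η = P_out/P_in = 3745.03/3984.00 = 0.940.

η ≈ 94.0%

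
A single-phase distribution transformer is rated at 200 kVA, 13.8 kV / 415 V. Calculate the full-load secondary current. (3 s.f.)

I_s ≈ 482 A

I_s = S/V_s = 200000/415 = 482 A.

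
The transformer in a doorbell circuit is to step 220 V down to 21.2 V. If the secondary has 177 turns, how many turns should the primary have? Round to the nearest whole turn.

N_p = 1837 turns

N_p/N_s = V_p/V_s, so N_p = 177 × 220/21.2 = 1836.8 ≈ 1837 turns.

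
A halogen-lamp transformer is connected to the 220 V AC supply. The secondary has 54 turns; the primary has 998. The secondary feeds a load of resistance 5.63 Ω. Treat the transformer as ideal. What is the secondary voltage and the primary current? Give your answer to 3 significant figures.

V_s = V_p × N_s/N_p = 220 × 54/998 = 11.904 V.
I_s = V_s/R = 11.904/5.63 = 2.1144 A.
I_p = I_s × N_s/N_p = 2.1144 × 54/998 = 0.114 A.

V_s ≈ 11.9 V, I_p ≈ 0.114 A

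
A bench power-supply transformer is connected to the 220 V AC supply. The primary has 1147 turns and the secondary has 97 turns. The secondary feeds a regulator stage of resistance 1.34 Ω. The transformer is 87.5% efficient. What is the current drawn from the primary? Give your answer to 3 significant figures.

I_p ≈ 1.34 A

V_s = 220 × 97/1147 = 18.605 V.
I_s = V_s/R = 18.605/1.34 = 13.884 A.
P_out = V_s I_s = 18.605 × 13.884 = 258.32 W.
P_in = P_out/η = 258.32/0.875 = 295.22 W.
I_p = P_in/V_p = 295.22/220 = 1.34 A.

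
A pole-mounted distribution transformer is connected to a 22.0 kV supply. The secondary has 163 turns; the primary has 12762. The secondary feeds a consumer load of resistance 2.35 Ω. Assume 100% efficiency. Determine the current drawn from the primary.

V_s = V_p × N_s/N_p = 22000 × 163/12762 = 280.99 V.
I_s = V_s/R = 280.99/2.35 = 119.57 A.
For an ideal transformer I_p N_p = I_s N_s, so I_p = 119.57 × 163/12762 = 1.53 A.

I_p ≈ 1.53 A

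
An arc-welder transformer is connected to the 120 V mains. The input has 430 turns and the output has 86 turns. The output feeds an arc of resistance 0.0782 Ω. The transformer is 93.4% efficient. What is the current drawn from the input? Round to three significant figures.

I_in ≈ 65.7 A

V_out = 120 × 86/430 = 24.000 V.
I_out = V_out/R = 24.000/0.0782 = 306.91 A.
P_out = V_out I_out = 24.000 × 306.91 = 7365.7 W.
P_in = P_out/η = 7365.7/0.934 = 7886.2 W.
I_in = P_in/V_in = 7886.2/120 = 65.7 A.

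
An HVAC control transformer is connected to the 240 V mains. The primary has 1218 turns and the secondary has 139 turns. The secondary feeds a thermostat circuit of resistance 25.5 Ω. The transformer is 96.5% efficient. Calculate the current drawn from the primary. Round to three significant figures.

V_s = 240 × 139/1218 = 27.389 V.
I_s = V_s/R = 27.389/25.5 = 1.0741 A.
P_out = V_s I_s = 27.389 × 1.0741 = 29.418 W.
P_in = P_out/η = 29.418/0.965 = 30.485 W.
I_p = P_in/V_p = 30.485/240 = 0.127 A.

I_p ≈ 0.127 A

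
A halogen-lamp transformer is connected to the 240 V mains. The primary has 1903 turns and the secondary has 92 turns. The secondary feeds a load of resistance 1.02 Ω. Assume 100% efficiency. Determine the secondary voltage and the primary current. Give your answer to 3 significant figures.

V_s ≈ 11.6 V, I_p ≈ 0.550 A

V_s = V_p × N_s/N_p = 240 × 92/1903 = 11.603 V.
I_s = V_s/R = 11.603/1.02 = 11.375 A.
I_p = I_s × N_s/N_p = 11.375 × 92/1903 = 0.550 A.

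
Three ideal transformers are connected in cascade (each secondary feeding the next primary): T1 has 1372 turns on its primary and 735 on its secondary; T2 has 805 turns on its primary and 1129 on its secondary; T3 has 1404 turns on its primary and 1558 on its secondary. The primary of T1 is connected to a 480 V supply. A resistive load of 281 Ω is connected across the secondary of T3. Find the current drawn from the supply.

After T1: V = 480.00 × 735/1372 = 257.14 V.
After T2: V = 257.14 × 1129/805 = 360.64 V.
After T3: V = 360.64 × 1558/1404 = 400.20 V.
I_load = 400.20/281 = 1.4242 A, so P_out = 400.20 × 1.4242 = 569.95 W.
All ideal ⇒ P_in = P_out, so I_supply = 569.95/480 = 1.19 A.

I_supply ≈ 1.19 A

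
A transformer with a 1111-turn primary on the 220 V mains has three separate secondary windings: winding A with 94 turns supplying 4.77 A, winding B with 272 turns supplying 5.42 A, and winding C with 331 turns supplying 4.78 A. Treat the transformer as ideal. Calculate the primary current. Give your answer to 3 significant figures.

I_p ≈ 3.15 A

V_A = 220 × 94/1111 = 18.614 V; V_B = 220 × 272/1111 = 53.861 V; V_C = 220 × 331/1111 = 65.545 V.
P_out = V_A I_A + V_B I_B + V_C I_C = 18.614×4.77 + 53.861×5.42 + 65.545×4.78 = 88.788 + 291.93 + 313.30 = 694.02 W.
Ideal ⇒ P_in = P_out, so I_p = P_out/V_p = 694.02/220 = 3.15 A.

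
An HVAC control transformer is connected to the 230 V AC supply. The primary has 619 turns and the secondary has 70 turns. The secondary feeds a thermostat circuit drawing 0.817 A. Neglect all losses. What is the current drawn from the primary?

For an ideal transformer I_p N_p = I_s N_s, so I_p = 0.817 × 70/619 = 0.0924 A.

I_p ≈ 0.0924 A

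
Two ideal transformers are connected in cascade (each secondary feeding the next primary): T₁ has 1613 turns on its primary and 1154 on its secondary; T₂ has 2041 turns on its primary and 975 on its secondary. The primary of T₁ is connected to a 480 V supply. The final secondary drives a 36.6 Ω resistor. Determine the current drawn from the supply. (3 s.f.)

I_supply ≈ 1.53 A

Secondary of T₁: V = 480.00 × 1154/1613 = 343.41 V.
Secondary of T₂: V = 343.41 × 975/2041 = 164.05 V.
I_load = 164.05/36.6 = 4.4822 A, so P_out = 164.05 × 4.4822 = 735.30 W.
All ideal ⇒ P_in = P_out, so I_supply = 735.30/480 = 1.53 A.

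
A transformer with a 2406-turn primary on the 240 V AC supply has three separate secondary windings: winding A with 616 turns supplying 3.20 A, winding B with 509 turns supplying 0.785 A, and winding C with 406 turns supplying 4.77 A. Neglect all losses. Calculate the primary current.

I_p ≈ 1.79 A

V_A = 240 × 616/2406 = 61.446 V; V_B = 240 × 509/2406 = 50.773 V; V_C = 240 × 406/2406 = 40.499 V.
P_out = V_A I_A + V_B I_B + V_C I_C = 61.446×3.20 + 50.773×0.785 + 40.499×4.77 = 196.63 + 39.857 + 193.18 = 429.66 W.
Ideal ⇒ P_in = P_out, so I_p = P_out/V_p = 429.66/240 = 1.79 A.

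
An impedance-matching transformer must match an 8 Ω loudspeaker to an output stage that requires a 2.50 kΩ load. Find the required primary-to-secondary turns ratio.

Z_p/Z_s = (N_p/N_s)², so N_p/N_s = √(2500/8) = √312 = 17.7.

N_p/N_s ≈ 17.7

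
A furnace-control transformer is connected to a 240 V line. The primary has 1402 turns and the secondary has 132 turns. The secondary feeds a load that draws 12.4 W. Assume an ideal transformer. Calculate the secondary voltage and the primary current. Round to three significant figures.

V_s = V_p × N_s/N_p = 240 × 132/1402 = 22.596 V.
I_s = P/V_s = 12.4/22.596 = 0.54876 A.
I_p = I_s × N_s/N_p = 0.54876 × 132/1402 = 0.0517 A.

V_s ≈ 22.6 V, I_p ≈ 0.0517 A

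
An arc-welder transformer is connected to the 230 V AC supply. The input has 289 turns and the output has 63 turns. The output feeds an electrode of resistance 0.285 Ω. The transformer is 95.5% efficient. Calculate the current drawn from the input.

V_out = 230 × 63/289 = 50.138 V.
I_out = V_out/R = 50.138/0.285 = 175.92 A.
P_out = V_out I_out = 50.138 × 175.92 = 8820.6 W.
P_in = P_out/η = 8820.6/0.955 = 9236.2 W.
I_in = P_in/V_in = 9236.2/230 = 40.2 A.

I_in ≈ 40.2 A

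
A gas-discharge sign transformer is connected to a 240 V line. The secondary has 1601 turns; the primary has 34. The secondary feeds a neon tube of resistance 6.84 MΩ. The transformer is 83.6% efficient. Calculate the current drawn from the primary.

I_p ≈ 0.0931 A

V_s = 240 × 1601/34 = 11301 V.
I_s = V_s/R = 11301/(6.84×10^6) = 0.0016522 A.
P_out = V_s I_s = 11301 × 0.0016522 = 18.672 W.
P_in = P_out/η = 18.672/0.836 = 22.335 W.
I_p = P_in/V_p = 22.335/240 = 0.0931 A.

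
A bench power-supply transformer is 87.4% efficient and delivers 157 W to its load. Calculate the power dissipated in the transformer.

P_in = P_out/η = 157/0.874 = 179.634 W.
P_loss = P_in − P_out = 179.634 − 157 = 22.6 W.

P_loss ≈ 22.6 W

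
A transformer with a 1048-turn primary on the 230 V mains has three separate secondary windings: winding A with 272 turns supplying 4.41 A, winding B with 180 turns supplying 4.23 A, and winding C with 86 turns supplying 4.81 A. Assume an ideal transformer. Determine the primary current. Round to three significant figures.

V_A = 230 × 272/1048 = 59.695 V; V_B = 230 × 180/1048 = 39.504 V; V_C = 230 × 86/1048 = 18.874 V.
P_out = V_A I_A + V_B I_B + V_C I_C = 59.695×4.41 + 39.504×4.23 + 18.874×4.81 = 263.25 + 167.10 + 90.784 = 521.14 W.
Ideal ⇒ P_in = P_out, so I_p = P_out/V_p = 521.14/230 = 2.27 A.

I_p ≈ 2.27 A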